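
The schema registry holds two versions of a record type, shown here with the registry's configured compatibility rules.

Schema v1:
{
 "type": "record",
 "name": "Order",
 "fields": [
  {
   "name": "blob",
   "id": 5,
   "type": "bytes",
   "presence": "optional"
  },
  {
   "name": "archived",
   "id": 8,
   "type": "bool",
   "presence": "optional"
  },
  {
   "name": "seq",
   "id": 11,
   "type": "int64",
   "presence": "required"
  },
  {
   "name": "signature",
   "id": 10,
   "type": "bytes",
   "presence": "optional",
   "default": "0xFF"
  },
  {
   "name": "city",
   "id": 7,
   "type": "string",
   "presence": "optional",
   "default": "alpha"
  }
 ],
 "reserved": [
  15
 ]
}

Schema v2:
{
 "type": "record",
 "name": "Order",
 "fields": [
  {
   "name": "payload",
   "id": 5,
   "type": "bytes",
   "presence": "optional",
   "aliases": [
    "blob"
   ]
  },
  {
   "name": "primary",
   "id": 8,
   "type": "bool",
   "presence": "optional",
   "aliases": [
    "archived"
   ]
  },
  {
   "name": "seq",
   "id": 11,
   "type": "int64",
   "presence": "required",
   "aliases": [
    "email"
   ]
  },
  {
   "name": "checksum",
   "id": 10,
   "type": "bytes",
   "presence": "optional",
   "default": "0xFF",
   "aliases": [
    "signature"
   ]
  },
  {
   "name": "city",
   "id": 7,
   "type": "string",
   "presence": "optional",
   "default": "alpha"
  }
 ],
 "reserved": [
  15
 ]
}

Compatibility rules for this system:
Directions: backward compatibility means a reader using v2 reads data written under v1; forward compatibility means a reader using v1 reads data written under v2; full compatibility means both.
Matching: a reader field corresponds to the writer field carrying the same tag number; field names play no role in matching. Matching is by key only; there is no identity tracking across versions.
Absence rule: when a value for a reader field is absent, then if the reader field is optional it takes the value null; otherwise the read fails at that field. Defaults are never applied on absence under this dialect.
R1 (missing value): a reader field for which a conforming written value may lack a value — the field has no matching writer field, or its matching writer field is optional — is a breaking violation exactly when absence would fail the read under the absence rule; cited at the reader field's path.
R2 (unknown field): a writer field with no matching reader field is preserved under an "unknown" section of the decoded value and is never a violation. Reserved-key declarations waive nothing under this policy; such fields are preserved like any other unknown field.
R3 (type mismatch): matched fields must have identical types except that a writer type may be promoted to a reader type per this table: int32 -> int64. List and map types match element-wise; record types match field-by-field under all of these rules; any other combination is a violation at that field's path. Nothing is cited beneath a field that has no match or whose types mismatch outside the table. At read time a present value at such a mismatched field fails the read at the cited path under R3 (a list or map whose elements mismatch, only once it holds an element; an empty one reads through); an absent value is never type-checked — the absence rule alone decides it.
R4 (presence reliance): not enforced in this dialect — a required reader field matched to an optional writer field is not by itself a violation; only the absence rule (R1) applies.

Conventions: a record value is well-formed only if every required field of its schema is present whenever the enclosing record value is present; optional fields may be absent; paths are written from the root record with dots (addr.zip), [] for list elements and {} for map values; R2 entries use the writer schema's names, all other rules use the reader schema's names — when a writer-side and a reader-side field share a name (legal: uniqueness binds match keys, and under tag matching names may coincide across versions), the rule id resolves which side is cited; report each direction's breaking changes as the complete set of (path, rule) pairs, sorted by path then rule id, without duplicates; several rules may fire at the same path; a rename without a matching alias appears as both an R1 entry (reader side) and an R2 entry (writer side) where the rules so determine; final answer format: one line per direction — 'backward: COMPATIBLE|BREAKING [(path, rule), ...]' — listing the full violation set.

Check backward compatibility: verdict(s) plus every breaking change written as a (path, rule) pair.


backward: COMPATIBLE []

arrows below run writer -> reader for Order
backward on Order — v2 reading data written by v1:
  payload <- blob (bytes -> bytes, writer optional)
  primary <- archived (bool -> bool, writer optional)
  seq <- seq (int64 -> int64, writer required)
  checksum <- signature (bytes -> bytes, writer optional)
  city <- city (string -> string, writer optional)
  => backward: COMPATIBLE
ruling out the remaining Order differences:
  renamed field blob to payload in record Order (alias blob declared on the renamed field) -> triggers nothing under Order's printed rules — same verdict
  renamed field archived to primary in record Order (alias archived declared on the renamed field) -> triggers nothing under Order's printed rules — same verdict
  renamed field signature to checksum in record Order (alias signature declared on the renamed field) -> triggers nothing under Order's printed rules — same verdict


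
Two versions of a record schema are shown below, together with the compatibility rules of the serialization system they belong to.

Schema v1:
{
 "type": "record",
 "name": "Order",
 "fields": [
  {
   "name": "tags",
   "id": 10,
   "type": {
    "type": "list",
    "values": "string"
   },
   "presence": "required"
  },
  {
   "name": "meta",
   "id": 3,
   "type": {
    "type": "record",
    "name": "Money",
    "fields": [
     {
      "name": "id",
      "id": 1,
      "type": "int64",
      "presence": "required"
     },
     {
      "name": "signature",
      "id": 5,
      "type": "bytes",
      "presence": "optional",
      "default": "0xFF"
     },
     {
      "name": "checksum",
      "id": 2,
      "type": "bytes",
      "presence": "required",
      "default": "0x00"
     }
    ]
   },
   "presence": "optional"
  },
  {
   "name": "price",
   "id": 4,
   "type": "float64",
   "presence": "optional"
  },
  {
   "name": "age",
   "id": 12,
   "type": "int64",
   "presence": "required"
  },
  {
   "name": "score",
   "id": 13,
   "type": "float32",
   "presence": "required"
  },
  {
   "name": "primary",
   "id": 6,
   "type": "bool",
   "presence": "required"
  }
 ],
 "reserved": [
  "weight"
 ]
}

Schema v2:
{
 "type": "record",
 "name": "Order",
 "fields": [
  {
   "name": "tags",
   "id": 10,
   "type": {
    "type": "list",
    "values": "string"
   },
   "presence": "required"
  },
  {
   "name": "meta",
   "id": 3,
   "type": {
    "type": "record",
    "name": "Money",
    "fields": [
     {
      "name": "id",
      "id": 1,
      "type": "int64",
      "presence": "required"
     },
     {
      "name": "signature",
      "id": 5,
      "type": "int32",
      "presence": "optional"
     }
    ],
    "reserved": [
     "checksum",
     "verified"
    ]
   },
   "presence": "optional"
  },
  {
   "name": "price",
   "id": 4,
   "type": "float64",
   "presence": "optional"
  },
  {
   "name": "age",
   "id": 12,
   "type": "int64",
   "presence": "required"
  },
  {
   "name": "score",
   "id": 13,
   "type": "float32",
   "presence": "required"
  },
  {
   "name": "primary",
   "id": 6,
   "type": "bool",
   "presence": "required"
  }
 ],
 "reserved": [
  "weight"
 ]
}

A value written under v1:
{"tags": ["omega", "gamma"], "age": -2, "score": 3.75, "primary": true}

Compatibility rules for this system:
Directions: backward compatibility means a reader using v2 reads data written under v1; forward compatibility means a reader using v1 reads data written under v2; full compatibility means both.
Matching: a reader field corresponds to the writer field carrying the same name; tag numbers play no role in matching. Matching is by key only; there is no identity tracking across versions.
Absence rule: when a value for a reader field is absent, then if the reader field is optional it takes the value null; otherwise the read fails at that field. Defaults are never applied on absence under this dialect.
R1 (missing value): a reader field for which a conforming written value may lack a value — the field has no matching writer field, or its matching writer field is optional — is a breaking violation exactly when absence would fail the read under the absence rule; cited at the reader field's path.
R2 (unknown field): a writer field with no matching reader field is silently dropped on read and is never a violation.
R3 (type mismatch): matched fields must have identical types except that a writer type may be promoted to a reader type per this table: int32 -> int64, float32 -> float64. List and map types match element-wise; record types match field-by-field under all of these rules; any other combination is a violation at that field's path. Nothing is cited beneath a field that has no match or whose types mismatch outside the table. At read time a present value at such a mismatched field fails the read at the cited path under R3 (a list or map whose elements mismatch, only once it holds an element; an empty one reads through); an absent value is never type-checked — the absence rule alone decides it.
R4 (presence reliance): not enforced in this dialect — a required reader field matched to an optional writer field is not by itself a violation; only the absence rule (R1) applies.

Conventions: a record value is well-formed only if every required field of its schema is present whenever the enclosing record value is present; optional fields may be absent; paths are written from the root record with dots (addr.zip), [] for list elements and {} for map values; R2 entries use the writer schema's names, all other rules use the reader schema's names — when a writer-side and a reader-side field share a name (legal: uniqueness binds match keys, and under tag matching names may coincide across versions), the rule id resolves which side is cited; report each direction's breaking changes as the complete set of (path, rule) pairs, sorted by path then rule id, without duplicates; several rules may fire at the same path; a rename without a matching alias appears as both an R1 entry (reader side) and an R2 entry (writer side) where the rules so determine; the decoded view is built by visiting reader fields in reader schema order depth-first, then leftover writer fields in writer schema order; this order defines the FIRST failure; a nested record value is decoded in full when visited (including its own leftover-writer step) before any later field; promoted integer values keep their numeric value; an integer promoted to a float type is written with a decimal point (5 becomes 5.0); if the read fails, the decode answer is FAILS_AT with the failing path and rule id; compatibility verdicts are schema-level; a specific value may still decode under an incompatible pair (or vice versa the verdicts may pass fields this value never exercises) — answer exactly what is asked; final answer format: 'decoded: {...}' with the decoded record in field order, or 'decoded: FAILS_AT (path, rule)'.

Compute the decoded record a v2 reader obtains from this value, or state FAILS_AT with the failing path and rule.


in Order below, arrows point writer -> reader
decode (reader v2):
  tags := ["omega", "gamma"]
  meta := null (not supplied -> null)
  price := null (not supplied -> null)
  age := -2
  score := 3.75
  primary := true
  => decoded: {"tags": ["omega", "gamma"], "meta": null, "price": null, "age": -2, "score": 3.75, "primary": true}
remaining Order differences; none change what is asked:
  removed field checksum from record Money (its key "checksum" joins the reserved list) -> schema-level compatibility only; this Order value's decode is unchanged
  field signature in record Money: type bytes changed to int32 (its default is dropped) -> schema-level compatibility only; this Order value's decode is unchanged

decoded: {"tags": ["omega", "gamma"], "meta": null, "price": null, "age": -2, "score": 3.75, "primary": true}


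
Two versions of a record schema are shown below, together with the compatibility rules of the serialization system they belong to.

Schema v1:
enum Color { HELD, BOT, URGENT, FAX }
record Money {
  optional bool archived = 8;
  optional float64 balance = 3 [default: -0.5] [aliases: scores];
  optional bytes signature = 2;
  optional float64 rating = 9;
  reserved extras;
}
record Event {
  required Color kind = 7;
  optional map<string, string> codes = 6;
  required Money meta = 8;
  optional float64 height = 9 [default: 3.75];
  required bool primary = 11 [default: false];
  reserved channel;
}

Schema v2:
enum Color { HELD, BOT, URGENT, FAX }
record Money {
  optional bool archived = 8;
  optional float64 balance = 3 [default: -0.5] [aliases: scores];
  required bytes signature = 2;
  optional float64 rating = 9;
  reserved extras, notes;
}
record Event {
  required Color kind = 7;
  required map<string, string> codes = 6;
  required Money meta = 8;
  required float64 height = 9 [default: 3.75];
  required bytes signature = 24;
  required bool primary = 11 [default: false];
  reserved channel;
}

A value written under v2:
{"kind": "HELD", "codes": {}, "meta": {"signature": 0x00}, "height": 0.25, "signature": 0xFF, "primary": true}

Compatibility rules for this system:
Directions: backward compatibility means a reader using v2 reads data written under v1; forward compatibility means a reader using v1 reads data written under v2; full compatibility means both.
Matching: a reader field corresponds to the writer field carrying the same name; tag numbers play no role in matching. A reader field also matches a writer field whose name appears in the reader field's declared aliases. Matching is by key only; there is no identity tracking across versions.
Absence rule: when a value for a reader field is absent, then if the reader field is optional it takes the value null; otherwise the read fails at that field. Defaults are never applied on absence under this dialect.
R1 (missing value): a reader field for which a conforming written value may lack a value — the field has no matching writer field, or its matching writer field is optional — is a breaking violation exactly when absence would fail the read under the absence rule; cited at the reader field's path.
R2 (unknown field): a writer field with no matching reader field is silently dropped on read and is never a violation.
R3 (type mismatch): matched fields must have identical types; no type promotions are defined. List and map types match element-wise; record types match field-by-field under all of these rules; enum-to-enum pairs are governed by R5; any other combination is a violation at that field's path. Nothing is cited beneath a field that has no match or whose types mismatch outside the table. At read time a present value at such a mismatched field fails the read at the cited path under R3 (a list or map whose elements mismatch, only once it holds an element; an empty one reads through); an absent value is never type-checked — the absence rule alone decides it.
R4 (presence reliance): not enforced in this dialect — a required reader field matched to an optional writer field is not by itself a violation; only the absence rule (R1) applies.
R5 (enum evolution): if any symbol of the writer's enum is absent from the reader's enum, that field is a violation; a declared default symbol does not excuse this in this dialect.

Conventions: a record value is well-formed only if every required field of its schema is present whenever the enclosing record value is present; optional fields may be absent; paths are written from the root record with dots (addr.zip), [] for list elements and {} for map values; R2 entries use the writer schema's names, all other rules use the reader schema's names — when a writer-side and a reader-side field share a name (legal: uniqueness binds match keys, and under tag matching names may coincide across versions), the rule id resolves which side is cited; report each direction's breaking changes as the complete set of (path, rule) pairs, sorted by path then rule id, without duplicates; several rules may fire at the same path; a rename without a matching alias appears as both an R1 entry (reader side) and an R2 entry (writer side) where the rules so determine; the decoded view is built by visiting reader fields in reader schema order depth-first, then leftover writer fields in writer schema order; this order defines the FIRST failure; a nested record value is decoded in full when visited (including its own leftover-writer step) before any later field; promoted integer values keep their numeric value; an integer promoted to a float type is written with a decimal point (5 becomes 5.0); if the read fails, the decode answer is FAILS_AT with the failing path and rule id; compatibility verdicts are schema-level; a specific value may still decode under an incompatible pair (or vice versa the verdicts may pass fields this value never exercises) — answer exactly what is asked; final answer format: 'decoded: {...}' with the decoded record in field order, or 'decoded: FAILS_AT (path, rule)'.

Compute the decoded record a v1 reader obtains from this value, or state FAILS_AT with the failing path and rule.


decoded: {"kind": "HELD", "codes": {}, "meta": {"archived": null, "balance": null, "signature": 0x00, "rating": null}, "height": 0.25, "primary": true}

the writer's type comes first in each Event pair
decode (reader v1):
  kind := "HELD"
  codes := {}
  meta.archived := null (absent, optional -> null)
  meta.balance := null (absent, optional -> null)
  meta.signature := 0x00
  meta.rating := null (absent, optional -> null)
  height := 0.25
  primary := true
  writer signature: unknown -> dropped
  => decoded: {"kind": "HELD", "codes": {}, "meta": {"archived": null, "balance": null, "signature": 0x00, "rating": null}, "height": 0.25, "primary": true}
the rest of the Event diff is inert for this question:
  field height in record Event: optional changed to required -> a verdict-level change on Event — the shown value reads the same
  field codes in record Event: optional changed to required -> a verdict-level change on Event — the shown value reads the same
  field signature in record Money: optional changed to required -> a verdict-level change on Event — the shown value reads the same
  added field signature to record Event: required bytes, tag 24 (in v2 it sits immediately before primary) -> a verdict-level change on Event — the shown value reads the same


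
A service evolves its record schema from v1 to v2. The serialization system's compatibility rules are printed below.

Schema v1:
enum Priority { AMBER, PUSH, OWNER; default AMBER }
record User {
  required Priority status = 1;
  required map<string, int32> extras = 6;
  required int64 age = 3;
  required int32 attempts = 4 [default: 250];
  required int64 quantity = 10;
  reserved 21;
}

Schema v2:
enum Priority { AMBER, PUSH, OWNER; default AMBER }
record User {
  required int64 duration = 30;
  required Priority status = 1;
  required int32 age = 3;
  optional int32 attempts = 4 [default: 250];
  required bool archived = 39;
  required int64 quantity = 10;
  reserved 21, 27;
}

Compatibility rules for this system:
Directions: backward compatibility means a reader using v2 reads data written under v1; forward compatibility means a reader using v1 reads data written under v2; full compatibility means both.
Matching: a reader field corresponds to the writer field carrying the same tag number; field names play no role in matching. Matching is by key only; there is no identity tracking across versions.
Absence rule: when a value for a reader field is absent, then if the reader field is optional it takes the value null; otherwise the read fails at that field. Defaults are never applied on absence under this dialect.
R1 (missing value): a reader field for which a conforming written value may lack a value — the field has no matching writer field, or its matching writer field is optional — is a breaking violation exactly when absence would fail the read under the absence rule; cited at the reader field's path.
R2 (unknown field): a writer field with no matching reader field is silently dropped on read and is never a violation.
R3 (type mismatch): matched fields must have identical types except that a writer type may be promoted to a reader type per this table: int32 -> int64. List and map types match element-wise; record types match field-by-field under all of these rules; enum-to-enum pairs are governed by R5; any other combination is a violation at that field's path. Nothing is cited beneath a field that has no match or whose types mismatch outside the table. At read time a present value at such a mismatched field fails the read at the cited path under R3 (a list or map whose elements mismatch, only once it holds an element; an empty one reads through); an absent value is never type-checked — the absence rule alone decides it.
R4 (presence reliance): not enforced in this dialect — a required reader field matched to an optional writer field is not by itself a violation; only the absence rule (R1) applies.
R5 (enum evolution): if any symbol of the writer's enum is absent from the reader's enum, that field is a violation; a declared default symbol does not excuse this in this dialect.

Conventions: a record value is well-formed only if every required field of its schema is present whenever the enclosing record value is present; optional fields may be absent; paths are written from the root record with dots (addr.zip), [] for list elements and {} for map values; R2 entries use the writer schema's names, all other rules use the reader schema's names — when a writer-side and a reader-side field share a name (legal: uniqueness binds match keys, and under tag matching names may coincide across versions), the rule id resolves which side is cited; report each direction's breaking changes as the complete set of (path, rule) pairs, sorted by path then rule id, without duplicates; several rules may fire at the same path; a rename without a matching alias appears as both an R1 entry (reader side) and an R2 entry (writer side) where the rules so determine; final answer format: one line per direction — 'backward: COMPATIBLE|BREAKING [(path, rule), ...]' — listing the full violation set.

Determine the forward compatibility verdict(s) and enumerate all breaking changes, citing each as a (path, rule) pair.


forward: BREAKING [(attempts, R1), (extras, R1)]

each type pair in User: writer, then reader
forward analysis of User with v1 as reader and v2 as writer:
  status: paired with writer status (Priority -> Priority; writer required)
  extras has no writer counterpart
  age: paired with writer age (int32 -> int64; writer required)
  attempts: paired with writer attempts (int32 -> int32; writer optional)
  quantity: paired with writer quantity (int64 -> int64; writer required)
  writer field duration has no reader counterpart
  writer field archived has no reader counterpart
  R1 fires at attempts
  R1 fires at extras
  => forward verdict for User: BREAKING, 2 violation(s)
remaining User differences; none change what is asked:
  added field duration to record User: required int64, tag 30 (in v2 it sits immediately before status) -> affects backward compatibility only, which is not asked
  added field archived to record User: required bool, tag 39 (in v2 it sits immediately before quantity) -> affects backward compatibility only, which is not asked
  field age in record User: type int64 changed to int32 -> affects backward compatibility only, which is not asked


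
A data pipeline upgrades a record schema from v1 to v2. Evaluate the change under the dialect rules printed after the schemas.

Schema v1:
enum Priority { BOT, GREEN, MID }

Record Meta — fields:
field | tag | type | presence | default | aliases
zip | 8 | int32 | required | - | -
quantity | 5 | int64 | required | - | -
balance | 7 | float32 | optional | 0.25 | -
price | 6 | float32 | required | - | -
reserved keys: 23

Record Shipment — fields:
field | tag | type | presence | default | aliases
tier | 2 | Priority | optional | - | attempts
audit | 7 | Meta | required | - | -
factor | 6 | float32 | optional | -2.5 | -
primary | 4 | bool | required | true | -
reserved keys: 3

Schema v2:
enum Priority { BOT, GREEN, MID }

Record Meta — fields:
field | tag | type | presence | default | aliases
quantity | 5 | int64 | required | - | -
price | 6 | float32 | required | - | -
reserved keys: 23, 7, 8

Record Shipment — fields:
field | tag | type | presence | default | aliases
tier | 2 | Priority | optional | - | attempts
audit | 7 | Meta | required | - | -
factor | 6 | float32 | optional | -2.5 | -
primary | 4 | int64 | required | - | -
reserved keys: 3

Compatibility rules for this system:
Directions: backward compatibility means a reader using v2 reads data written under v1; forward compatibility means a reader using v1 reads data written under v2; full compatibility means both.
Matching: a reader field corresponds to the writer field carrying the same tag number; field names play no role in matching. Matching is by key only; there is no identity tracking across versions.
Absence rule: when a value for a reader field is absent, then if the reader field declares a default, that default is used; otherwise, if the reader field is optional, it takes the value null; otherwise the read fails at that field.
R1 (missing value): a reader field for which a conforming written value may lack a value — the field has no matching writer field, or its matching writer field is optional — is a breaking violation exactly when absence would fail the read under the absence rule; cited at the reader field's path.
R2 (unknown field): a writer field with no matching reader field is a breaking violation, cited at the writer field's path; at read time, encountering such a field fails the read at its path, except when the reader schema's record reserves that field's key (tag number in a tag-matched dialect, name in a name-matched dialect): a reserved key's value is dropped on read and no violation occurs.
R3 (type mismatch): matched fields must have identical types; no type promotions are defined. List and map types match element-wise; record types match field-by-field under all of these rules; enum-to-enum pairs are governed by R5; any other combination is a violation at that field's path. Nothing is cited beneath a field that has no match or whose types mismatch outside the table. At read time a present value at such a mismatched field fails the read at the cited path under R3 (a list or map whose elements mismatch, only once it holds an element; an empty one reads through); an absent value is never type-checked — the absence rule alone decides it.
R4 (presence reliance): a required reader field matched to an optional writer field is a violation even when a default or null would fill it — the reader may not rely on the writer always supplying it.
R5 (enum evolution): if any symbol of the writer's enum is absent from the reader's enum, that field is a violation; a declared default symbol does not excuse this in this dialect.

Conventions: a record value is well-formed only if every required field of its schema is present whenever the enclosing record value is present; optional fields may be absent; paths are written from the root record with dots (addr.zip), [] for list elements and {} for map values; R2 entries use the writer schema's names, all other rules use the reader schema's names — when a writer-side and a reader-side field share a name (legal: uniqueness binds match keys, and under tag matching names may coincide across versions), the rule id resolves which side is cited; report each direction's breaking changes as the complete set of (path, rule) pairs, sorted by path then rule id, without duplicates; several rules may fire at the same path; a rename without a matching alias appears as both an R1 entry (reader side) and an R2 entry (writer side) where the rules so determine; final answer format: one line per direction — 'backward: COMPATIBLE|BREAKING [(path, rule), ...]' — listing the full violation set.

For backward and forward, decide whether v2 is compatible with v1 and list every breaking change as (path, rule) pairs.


backward: BREAKING [(primary, R3)]; forward: BREAKING [(audit.zip, R1), (primary, R3)]

arrows below run writer -> reader for Shipment
backward pass over Shipment, reader schema v2, writer schema v1:
  writer optional, Priority -> Priority: reader tier maps from writer tier
  writer required, Meta -> Meta: reader audit maps from writer audit
  writer optional, float32 -> float32: reader factor maps from writer factor
  writer required, bool -> int64: reader primary maps from writer primary
  writer required, int64 -> int64: reader audit.quantity maps from writer audit.quantity
  writer required, float32 -> float32: reader audit.price maps from writer audit.price
  leftover writer field: audit.zip
  leftover writer field: audit.balance
  R3 fires at primary
  => backward verdict for Shipment: BREAKING, 1 violation(s)
forward pass over Shipment, reader schema v1, writer schema v2:
  writer optional, Priority -> Priority: reader tier maps from writer tier
  writer required, Meta -> Meta: reader audit maps from writer audit
  writer optional, float32 -> float32: reader factor maps from writer factor
  writer required, int64 -> bool: reader primary maps from writer primary
  audit.zip has no writer counterpart
  writer required, int64 -> int64: reader audit.quantity maps from writer audit.quantity
  audit.balance has no writer counterpart
  writer required, float32 -> float32: reader audit.price maps from writer audit.price
  R1 fires at audit.zip
  R3 fires at primary
  => forward verdict for Shipment: BREAKING, 2 violation(s)


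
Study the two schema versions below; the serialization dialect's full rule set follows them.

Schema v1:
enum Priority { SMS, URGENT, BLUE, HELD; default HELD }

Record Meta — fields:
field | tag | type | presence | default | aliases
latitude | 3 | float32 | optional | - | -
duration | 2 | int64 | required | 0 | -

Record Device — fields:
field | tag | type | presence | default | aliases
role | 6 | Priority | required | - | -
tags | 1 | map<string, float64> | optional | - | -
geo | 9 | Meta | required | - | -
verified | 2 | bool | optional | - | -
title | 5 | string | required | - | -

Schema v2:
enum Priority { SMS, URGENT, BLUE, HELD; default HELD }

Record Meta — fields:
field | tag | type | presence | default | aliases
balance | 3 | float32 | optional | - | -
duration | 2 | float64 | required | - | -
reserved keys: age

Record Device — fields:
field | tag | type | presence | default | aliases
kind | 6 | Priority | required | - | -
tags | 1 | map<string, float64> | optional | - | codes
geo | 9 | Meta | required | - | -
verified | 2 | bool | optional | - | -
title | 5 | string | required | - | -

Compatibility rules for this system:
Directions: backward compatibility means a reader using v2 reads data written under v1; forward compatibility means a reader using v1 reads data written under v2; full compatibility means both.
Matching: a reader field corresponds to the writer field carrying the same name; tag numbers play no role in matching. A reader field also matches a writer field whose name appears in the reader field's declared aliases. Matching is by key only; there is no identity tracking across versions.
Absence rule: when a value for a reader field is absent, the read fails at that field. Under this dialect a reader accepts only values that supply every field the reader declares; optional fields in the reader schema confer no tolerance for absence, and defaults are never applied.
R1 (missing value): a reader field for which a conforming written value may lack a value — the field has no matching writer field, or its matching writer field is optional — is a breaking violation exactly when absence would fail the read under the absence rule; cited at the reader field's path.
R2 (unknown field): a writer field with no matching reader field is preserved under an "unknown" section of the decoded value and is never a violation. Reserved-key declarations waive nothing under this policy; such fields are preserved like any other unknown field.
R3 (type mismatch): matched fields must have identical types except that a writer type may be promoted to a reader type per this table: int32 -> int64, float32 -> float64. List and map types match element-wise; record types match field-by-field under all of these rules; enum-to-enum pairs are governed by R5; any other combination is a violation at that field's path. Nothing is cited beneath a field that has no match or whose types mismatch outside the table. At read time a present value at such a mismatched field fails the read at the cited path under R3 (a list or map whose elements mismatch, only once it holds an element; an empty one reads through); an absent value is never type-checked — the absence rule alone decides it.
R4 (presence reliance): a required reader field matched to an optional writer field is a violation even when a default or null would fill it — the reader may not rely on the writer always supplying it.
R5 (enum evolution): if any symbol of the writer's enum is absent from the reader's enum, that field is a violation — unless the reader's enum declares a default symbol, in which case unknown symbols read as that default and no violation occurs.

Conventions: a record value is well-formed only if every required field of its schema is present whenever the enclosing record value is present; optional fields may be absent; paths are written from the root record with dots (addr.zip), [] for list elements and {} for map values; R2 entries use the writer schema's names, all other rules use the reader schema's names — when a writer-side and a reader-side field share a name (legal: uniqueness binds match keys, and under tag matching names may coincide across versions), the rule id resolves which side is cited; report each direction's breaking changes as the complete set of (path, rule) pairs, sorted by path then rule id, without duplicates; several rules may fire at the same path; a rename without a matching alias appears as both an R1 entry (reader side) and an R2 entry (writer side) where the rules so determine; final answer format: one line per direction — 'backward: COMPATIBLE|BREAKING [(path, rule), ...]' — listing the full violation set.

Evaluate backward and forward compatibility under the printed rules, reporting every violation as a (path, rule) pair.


backward: BREAKING [(geo.balance, R1), (geo.duration, R3), (kind, R1), (tags, R1), (verified, R1)]; forward: BREAKING [(geo.duration, R3), (geo.latitude, R1), (role, R1), (tags, R1), (verified, R1)]

the writer's type comes first in each Device pair
backward analysis of Device with v2 as reader and v1 as writer:
  kind has no writer counterpart
  tags <- tags (map<string, float64> -> map<string, float64>, writer optional)
  geo <- geo (Meta -> Meta, writer required)
  verified <- verified (bool -> bool, writer optional)
  title <- title (string -> string, writer required)
  role (writer side), unknown to reader
  geo.balance has no writer counterpart
  geo.duration <- geo.duration (int64 -> float64, writer required)
  geo.latitude (writer side), unknown to reader
  breaking: (geo.balance, R1)
  breaking: (geo.duration, R3)
  breaking: (kind, R1)
  breaking: (tags, R1)
  breaking: (verified, R1)
  backward on Device therefore BREAKING (5)
forward analysis of Device with v1 as reader and v2 as writer:
  role has no writer counterpart
  tags <- tags (map<string, float64> -> map<string, float64>, writer optional)
  geo <- geo (Meta -> Meta, writer required)
  verified <- verified (bool -> bool, writer optional)
  title <- title (string -> string, writer required)
  kind (writer side), unknown to reader
  geo.latitude has no writer counterpart
  geo.duration <- geo.duration (float64 -> int64, writer required)
  geo.balance (writer side), unknown to reader
  breaking: (geo.duration, R3)
  breaking: (geo.latitude, R1)
  breaking: (role, R1)
  breaking: (tags, R1)
  breaking: (verified, R1)
  forward on Device therefore BREAKING (5)


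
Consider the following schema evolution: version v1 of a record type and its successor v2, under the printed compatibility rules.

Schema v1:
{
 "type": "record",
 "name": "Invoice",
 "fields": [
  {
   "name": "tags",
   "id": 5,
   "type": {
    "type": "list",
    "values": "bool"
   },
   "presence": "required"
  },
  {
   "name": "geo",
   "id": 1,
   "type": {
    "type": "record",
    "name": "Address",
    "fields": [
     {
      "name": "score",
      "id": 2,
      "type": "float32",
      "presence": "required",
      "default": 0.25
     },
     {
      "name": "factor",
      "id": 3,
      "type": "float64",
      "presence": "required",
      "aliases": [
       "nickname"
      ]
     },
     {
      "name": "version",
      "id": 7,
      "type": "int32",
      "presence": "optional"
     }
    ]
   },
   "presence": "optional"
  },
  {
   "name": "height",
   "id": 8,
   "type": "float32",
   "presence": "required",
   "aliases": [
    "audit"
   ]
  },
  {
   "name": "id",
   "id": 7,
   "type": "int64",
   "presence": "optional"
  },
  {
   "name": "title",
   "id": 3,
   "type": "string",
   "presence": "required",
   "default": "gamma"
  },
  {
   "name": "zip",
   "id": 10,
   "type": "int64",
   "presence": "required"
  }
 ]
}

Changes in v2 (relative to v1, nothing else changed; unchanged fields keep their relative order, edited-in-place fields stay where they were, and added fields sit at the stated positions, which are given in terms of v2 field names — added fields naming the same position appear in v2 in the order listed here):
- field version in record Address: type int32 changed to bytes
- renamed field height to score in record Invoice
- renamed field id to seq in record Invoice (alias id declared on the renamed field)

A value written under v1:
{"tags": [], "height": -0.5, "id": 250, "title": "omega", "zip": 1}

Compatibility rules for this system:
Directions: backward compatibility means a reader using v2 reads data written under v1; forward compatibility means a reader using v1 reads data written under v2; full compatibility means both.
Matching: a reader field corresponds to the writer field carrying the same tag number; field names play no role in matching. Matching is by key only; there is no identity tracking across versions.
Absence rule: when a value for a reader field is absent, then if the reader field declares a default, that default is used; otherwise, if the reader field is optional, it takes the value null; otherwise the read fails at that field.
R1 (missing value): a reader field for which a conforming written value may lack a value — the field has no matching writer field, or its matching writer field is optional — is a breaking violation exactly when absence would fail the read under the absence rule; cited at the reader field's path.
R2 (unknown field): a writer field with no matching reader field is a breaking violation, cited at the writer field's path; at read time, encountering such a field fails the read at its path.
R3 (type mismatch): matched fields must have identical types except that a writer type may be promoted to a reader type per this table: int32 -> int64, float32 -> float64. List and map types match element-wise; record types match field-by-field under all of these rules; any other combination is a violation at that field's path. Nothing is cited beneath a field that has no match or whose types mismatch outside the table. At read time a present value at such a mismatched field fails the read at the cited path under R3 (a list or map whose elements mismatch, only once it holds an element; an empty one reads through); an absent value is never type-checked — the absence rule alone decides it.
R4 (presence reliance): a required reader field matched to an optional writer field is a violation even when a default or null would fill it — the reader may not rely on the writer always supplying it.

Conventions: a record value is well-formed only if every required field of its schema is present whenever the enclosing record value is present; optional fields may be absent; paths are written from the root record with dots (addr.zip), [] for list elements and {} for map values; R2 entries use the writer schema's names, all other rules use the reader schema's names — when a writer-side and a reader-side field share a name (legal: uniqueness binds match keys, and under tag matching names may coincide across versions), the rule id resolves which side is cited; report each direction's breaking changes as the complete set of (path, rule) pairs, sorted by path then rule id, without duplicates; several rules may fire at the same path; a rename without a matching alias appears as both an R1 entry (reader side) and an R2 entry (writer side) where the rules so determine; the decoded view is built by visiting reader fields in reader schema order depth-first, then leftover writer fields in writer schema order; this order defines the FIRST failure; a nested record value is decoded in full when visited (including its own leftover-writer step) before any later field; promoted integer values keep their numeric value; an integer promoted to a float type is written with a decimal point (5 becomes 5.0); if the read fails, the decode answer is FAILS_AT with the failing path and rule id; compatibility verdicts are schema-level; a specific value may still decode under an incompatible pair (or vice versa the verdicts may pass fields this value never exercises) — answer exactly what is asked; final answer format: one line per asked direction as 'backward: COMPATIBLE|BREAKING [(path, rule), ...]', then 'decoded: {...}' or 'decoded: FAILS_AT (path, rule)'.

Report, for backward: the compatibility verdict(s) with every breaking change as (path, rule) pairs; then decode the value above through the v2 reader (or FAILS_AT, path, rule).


the writer's type comes first in each Invoice pair
backward on Invoice — v2 reading data written by v1:
  tags <- tags (list<bool> -> list<bool>, writer required)
  geo <- geo (Address -> Address, writer optional)
  score <- height (float32 -> float32, writer required)
  seq <- id (int64 -> int64, writer optional)
  title <- title (string -> string, writer required)
  zip <- zip (int64 -> int64, writer required)
  geo.score <- geo.score (float32 -> float32, writer required)
  geo.factor <- geo.factor (float64 -> float64, writer required)
  geo.version <- geo.version (int32 -> bytes, writer optional)
  rule R3 violated at geo.version
  => backward verdict for Invoice: BREAKING, 1 violation(s)
decoding the Invoice value with the v2 reader:
  tags := []
  geo := null (missing; optional => null)
  score := -0.5 (from writer height)
  seq := 250 (from writer id)
  title := "omega"
  zip := 1
  => decoded: {"tags": [], "geo": null, "score": -0.5, "seq": 250, "title": "omega", "zip": 1}

backward: BREAKING [(geo.version, R3)]; decoded: {"tags": [], "geo": null, "score": -0.5, "seq": 250, "title": "omega", "zip": 1}
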